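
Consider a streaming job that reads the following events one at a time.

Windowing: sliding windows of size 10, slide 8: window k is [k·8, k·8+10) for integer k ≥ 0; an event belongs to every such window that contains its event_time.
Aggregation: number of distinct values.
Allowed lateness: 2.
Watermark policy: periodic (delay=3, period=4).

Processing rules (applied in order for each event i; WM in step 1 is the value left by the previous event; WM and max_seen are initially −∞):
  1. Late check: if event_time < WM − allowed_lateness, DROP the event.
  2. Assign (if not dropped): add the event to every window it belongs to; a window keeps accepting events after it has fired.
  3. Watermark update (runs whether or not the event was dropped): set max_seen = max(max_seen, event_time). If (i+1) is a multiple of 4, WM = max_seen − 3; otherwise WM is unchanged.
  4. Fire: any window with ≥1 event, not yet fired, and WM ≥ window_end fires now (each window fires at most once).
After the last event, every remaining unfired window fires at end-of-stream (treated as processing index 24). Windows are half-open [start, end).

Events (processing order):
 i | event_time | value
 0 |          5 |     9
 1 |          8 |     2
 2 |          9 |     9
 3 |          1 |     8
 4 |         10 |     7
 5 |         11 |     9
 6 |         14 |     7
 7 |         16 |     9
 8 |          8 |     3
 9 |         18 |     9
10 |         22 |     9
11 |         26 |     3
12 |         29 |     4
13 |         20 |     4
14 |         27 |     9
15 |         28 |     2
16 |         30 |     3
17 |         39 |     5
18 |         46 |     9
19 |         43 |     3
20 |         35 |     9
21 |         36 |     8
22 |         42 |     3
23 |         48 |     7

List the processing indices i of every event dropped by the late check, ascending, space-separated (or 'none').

i=0 t=5 v=9: → [0,10); WM=−∞
i=1 t=8 v=2: → [8,18),[0,10); WM=−∞
i=2 t=9 v=9: → [8,18),[0,10); WM=−∞
i=3 t=1 v=8: → [0,10); WM=6
i=4 t=10 v=7: → [8,18); WM=6
i=5 t=11 v=9: → [8,18); WM=6
i=6 t=14 v=7: → [8,18); WM=6
i=7 t=16 v=9: → [16,26),[8,18); WM=13; [0,10) fires=3
i=8 t=8 v=3: DROP (t<13-2); WM=13
i=9 t=18 v=9: → [16,26); WM=13
i=10 t=22 v=9: → [16,26); WM=13
i=11 t=26 v=3: → [24,34); WM=23; [8,18) fires=3
i=12 t=29 v=4: → [24,34); WM=23
i=13 t=20 v=4: DROP (t<23-2); WM=23
i=14 t=27 v=9: → [24,34); WM=23
i=15 t=28 v=2: → [24,34); WM=26; [16,26) fires=1
i=16 t=30 v=3: → [24,34); WM=26
i=17 t=39 v=5: → [32,42); WM=26
i=18 t=46 v=9: → [40,50); WM=26
i=19 t=43 v=3: → [40,50); WM=43; [24,34) fires=4 [32,42) fires=1
i=20 t=35 v=9: DROP (t<43-2); WM=43
i=21 t=36 v=8: DROP (t<43-2); WM=43
i=22 t=42 v=3: → [40,50); WM=43
i=23 t=48 v=7: → [48,58),[40,50); WM=45

8 13 20 21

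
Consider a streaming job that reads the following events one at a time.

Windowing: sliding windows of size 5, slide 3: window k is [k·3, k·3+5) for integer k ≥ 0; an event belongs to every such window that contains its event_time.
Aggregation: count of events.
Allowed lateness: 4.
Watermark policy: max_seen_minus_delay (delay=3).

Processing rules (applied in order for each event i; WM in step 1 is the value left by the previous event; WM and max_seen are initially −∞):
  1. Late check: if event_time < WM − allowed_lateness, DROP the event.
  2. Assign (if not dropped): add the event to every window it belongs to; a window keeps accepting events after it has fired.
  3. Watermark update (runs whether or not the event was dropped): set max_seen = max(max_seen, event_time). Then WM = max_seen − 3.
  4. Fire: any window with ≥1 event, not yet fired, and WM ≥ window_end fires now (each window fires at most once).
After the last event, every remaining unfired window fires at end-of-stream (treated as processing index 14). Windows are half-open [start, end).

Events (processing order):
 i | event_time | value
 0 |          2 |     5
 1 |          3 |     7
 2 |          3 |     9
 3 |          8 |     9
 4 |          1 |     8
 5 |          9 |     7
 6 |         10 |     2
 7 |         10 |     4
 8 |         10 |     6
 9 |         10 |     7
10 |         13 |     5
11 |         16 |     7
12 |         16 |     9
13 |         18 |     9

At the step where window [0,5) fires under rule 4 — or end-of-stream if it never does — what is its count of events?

i=0 t=2 v=5: → [0,5); WM=-1
i=1 t=3 v=7: → [3,8),[0,5); WM=0
i=2 t=3 v=9: → [3,8),[0,5); WM=0
i=3 t=8 v=9: → [6,11); WM=5; [0,5) fires=3
i=4 t=1 v=8: → [0,5); WM=5
i=5 t=9 v=7: → [9,14),[6,11); WM=6
i=6 t=10 v=2: → [9,14),[6,11); WM=7
i=7 t=10 v=4: → [9,14),[6,11); WM=7
i=8 t=10 v=6: → [9,14),[6,11); WM=7
i=9 t=10 v=7: → [9,14),[6,11); WM=7
i=10 t=13 v=5: → [12,17),[9,14); WM=10; [3,8) fires=2
i=11 t=16 v=7: → [15,20),[12,17); WM=13; [6,11) fires=6
i=12 t=16 v=9: → [15,20),[12,17); WM=13
i=13 t=18 v=9: → [18,23),[15,20); WM=15; [9,14) fires=6

3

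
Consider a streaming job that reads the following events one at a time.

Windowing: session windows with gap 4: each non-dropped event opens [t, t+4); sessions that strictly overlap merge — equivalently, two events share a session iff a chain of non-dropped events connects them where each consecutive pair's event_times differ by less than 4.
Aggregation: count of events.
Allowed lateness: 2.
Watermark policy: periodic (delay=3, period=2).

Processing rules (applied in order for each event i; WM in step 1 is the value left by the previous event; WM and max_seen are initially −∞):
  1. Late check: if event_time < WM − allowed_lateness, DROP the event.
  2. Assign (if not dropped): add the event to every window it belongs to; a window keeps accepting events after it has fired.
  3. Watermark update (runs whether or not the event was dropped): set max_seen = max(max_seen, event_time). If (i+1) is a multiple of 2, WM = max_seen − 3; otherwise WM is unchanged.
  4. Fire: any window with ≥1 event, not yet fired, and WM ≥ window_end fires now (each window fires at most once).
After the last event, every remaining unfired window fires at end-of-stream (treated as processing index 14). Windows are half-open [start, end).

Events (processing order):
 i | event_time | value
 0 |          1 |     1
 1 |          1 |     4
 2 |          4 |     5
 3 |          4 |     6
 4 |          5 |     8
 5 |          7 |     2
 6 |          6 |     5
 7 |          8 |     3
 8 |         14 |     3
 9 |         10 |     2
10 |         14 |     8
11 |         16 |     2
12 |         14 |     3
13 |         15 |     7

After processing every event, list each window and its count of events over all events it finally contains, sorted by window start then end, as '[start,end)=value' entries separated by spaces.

[1,14)=9 [14,20)=5

i=0 t=1 v=1: → [1,5); WM=−∞
i=1 t=1 v=4: → [1,5); WM=-2
i=2 t=4 v=5: → [1,8); WM=-2
i=3 t=4 v=6: → [1,8); WM=1
i=4 t=5 v=8: → [1,9); WM=1
i=5 t=7 v=2: → [1,11); WM=4
i=6 t=6 v=5: → [1,11); WM=4
i=7 t=8 v=3: → [1,12); WM=5
i=8 t=14 v=3: → [14,18); WM=5
i=9 t=10 v=2: → [1,14); WM=11
i=10 t=14 v=8: → [14,18); WM=11
i=11 t=16 v=2: → [14,20); WM=13
i=12 t=14 v=3: → [14,20); WM=13
i=13 t=15 v=7: → [14,20); WM=13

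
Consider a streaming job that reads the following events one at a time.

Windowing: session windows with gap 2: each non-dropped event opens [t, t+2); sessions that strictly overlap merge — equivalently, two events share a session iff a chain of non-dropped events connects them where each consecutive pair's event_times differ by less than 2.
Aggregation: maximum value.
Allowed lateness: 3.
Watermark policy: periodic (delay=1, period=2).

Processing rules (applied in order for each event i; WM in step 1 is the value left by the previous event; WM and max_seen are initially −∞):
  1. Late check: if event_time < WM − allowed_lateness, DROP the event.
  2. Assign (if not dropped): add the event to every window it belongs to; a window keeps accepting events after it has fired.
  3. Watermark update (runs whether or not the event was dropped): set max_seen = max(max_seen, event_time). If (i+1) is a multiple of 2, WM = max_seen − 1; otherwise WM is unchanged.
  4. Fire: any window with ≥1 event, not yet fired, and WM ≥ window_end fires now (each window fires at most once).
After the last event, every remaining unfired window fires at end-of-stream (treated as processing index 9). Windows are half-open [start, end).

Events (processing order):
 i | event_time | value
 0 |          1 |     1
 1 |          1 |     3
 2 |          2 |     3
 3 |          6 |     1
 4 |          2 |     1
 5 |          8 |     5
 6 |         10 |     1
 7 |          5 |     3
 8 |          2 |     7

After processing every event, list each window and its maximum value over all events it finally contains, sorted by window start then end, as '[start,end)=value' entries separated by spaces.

[1,4)=3 [5,8)=3 [8,10)=5 [10,12)=1

i=0 t=1 v=1: → [1,3); WM=−∞
i=1 t=1 v=3: → [1,3); WM=0
i=2 t=2 v=3: → [1,4); WM=0
i=3 t=6 v=1: → [6,8); WM=5
i=4 t=2 v=1: → [1,4); WM=5
i=5 t=8 v=5: → [8,10); WM=7
i=6 t=10 v=1: → [10,12); WM=7
i=7 t=5 v=3: → [5,8); WM=9
i=8 t=2 v=7: DROP (t<9-3); WM=9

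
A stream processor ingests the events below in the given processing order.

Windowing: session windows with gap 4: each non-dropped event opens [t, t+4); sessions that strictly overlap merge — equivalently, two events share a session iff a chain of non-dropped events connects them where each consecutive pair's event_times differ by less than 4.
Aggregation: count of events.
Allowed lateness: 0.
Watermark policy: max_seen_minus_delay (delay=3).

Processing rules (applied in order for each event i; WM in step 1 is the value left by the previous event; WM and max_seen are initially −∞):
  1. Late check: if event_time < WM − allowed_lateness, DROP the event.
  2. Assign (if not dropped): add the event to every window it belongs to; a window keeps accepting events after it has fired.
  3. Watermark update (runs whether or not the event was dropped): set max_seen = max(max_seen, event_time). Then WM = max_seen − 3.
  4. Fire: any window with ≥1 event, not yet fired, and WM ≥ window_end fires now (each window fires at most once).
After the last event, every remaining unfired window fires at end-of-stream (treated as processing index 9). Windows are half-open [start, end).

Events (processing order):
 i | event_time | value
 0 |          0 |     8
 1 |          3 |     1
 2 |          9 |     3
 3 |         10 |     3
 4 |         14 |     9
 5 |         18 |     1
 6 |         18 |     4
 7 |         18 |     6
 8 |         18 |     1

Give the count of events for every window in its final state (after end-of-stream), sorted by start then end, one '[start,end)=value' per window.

[0,7)=2 [9,14)=2 [14,18)=1 [18,22)=4

i=0 t=0 v=8: → [0,4); WM=-3
i=1 t=3 v=1: → [0,7); WM=0
i=2 t=9 v=3: → [9,13); WM=6
i=3 t=10 v=3: → [9,14); WM=7
i=4 t=14 v=9: → [14,18); WM=11
i=5 t=18 v=1: → [18,22); WM=15
i=6 t=18 v=4: → [18,22); WM=15
i=7 t=18 v=6: → [18,22); WM=15
i=8 t=18 v=1: → [18,22); WM=15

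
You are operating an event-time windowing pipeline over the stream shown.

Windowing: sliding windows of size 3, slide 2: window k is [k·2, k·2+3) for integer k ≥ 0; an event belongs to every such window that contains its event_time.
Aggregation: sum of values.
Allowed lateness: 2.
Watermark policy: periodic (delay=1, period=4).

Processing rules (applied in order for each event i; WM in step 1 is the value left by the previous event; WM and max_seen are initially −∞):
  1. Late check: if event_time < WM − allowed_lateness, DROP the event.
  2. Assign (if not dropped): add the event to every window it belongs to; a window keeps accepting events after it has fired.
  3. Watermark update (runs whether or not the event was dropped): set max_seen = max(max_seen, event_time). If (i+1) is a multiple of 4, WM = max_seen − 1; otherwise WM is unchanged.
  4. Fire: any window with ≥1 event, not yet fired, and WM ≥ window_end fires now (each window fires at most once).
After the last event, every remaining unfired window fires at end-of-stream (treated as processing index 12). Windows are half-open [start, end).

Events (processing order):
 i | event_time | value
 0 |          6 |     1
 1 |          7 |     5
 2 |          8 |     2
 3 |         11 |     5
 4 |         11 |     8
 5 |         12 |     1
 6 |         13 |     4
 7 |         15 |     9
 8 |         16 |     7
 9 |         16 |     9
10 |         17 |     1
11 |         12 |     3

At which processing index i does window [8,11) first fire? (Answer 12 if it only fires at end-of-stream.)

7

i=0 t=6 v=1: → [6,9),[4,7); WM=−∞
i=1 t=7 v=5: → [6,9); WM=−∞
i=2 t=8 v=2: → [8,11),[6,9); WM=−∞
i=3 t=11 v=5: → [10,13); WM=10; [4,7) fires=1 [6,9) fires=8
i=4 t=11 v=8: → [10,13); WM=10
i=5 t=12 v=1: → [12,15),[10,13); WM=10
i=6 t=13 v=4: → [12,15); WM=10
i=7 t=15 v=9: → [14,17); WM=14; [8,11) fires=2 [10,13) fires=14
i=8 t=16 v=7: → [16,19),[14,17); WM=14
i=9 t=16 v=9: → [16,19),[14,17); WM=14
i=10 t=17 v=1: → [16,19); WM=14
i=11 t=12 v=3: → [12,15),[10,13); WM=16; [12,15) fires=8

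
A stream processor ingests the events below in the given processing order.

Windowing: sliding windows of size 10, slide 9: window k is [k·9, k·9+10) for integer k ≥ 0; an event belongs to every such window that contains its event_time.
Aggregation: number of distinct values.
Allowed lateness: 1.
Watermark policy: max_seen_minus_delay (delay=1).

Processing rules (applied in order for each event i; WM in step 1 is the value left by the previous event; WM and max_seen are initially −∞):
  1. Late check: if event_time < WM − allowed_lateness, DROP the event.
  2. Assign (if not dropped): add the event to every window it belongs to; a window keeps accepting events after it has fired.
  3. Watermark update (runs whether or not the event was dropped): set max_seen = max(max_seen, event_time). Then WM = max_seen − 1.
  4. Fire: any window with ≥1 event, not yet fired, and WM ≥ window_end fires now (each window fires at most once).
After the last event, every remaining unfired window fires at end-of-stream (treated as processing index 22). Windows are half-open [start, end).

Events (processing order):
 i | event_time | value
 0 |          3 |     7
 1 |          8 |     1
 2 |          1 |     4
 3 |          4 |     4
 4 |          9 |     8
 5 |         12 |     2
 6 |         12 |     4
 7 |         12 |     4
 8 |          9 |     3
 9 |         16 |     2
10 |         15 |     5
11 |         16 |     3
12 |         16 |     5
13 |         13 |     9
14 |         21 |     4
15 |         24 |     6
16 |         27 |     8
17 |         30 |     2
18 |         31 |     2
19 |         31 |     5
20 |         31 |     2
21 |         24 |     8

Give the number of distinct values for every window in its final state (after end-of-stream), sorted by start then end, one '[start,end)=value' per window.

[0,10)=3 [9,19)=5 [18,28)=3 [27,37)=3

i=0 t=3 v=7: → [0,10); WM=2
i=1 t=8 v=1: → [0,10); WM=7
i=2 t=1 v=4: DROP (t<7-1); WM=7
i=3 t=4 v=4: DROP (t<7-1); WM=7
i=4 t=9 v=8: → [9,19),[0,10); WM=8
i=5 t=12 v=2: → [9,19); WM=11; [0,10) fires=3
i=6 t=12 v=4: → [9,19); WM=11
i=7 t=12 v=4: → [9,19); WM=11
i=8 t=9 v=3: DROP (t<11-1); WM=11
i=9 t=16 v=2: → [9,19); WM=15
i=10 t=15 v=5: → [9,19); WM=15
i=11 t=16 v=3: → [9,19); WM=15
i=12 t=16 v=5: → [9,19); WM=15
i=13 t=13 v=9: DROP (t<15-1); WM=15
i=14 t=21 v=4: → [18,28); WM=20; [9,19) fires=5
i=15 t=24 v=6: → [18,28); WM=23
i=16 t=27 v=8: → [27,37),[18,28); WM=26
i=17 t=30 v=2: → [27,37); WM=29; [18,28) fires=3
i=18 t=31 v=2: → [27,37); WM=30
i=19 t=31 v=5: → [27,37); WM=30
i=20 t=31 v=2: → [27,37); WM=30
i=21 t=24 v=8: DROP (t<30-1); WM=30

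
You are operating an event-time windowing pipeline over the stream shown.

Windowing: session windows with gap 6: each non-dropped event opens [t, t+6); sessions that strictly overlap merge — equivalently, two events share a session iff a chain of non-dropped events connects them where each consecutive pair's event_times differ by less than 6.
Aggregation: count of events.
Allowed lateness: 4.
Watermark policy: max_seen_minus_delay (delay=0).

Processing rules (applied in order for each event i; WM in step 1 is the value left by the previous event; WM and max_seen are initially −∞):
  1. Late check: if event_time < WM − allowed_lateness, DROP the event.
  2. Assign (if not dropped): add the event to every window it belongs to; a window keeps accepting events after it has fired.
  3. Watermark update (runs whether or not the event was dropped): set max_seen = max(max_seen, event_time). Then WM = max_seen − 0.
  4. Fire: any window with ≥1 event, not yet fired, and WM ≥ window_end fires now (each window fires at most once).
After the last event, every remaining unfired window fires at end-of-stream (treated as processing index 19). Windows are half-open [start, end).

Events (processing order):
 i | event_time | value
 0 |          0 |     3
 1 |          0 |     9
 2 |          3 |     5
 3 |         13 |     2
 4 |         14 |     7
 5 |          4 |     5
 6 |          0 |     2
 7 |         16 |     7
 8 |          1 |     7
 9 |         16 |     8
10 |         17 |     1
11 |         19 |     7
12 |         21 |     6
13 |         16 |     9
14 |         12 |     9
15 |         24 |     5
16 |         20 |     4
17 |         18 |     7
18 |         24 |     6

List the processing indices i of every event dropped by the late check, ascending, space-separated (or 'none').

5 6 8 13 14 17

i=0 t=0 v=3: → [0,6); WM=0
i=1 t=0 v=9: → [0,6); WM=0
i=2 t=3 v=5: → [0,9); WM=3
i=3 t=13 v=2: → [13,19); WM=13
i=4 t=14 v=7: → [13,20); WM=14
i=5 t=4 v=5: DROP (t<14-4); WM=14
i=6 t=0 v=2: DROP (t<14-4); WM=14
i=7 t=16 v=7: → [13,22); WM=16
i=8 t=1 v=7: DROP (t<16-4); WM=16
i=9 t=16 v=8: → [13,22); WM=16
i=10 t=17 v=1: → [13,23); WM=17
i=11 t=19 v=7: → [13,25); WM=19
i=12 t=21 v=6: → [13,27); WM=21
i=13 t=16 v=9: DROP (t<21-4); WM=21
i=14 t=12 v=9: DROP (t<21-4); WM=21
i=15 t=24 v=5: → [13,30); WM=24
i=16 t=20 v=4: → [13,30); WM=24
i=17 t=18 v=7: DROP (t<24-4); WM=24
i=18 t=24 v=6: → [13,30); WM=24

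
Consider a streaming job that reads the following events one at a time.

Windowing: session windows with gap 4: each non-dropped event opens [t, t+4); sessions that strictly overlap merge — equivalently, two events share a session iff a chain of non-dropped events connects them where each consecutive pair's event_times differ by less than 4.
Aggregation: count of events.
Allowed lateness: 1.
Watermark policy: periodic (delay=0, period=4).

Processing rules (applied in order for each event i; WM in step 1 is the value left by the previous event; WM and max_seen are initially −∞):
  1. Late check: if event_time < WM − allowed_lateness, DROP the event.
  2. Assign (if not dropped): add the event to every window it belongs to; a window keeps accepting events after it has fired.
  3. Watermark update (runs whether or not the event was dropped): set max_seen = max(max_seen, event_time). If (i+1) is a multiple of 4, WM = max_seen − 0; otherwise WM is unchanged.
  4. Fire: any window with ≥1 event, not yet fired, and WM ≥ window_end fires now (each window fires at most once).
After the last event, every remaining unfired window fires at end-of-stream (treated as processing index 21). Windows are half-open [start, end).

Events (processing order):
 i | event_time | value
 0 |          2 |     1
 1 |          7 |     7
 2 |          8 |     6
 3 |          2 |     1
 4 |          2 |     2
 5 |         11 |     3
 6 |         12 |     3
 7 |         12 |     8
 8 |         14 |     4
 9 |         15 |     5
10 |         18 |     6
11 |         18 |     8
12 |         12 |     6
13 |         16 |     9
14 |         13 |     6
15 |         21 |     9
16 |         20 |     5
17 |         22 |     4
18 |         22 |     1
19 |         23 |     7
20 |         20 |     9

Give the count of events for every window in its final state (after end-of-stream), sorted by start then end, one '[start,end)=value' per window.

i=0 t=2 v=1: → [2,6); WM=−∞
i=1 t=7 v=7: → [7,11); WM=−∞
i=2 t=8 v=6: → [7,12); WM=−∞
i=3 t=2 v=1: → [2,6); WM=8
i=4 t=2 v=2: DROP (t<8-1); WM=8
i=5 t=11 v=3: → [7,15); WM=8
i=6 t=12 v=3: → [7,16); WM=8
i=7 t=12 v=8: → [7,16); WM=12
i=8 t=14 v=4: → [7,18); WM=12
i=9 t=15 v=5: → [7,19); WM=12
i=10 t=18 v=6: → [7,22); WM=12
i=11 t=18 v=8: → [7,22); WM=18
i=12 t=12 v=6: DROP (t<18-1); WM=18
i=13 t=16 v=9: DROP (t<18-1); WM=18
i=14 t=13 v=6: DROP (t<18-1); WM=18
i=15 t=21 v=9: → [7,25); WM=21
i=16 t=20 v=5: → [7,25); WM=21
i=17 t=22 v=4: → [7,26); WM=21
i=18 t=22 v=1: → [7,26); WM=21
i=19 t=23 v=7: → [7,27); WM=23
i=20 t=20 v=9: DROP (t<23-1); WM=23

[2,6)=2 [7,27)=14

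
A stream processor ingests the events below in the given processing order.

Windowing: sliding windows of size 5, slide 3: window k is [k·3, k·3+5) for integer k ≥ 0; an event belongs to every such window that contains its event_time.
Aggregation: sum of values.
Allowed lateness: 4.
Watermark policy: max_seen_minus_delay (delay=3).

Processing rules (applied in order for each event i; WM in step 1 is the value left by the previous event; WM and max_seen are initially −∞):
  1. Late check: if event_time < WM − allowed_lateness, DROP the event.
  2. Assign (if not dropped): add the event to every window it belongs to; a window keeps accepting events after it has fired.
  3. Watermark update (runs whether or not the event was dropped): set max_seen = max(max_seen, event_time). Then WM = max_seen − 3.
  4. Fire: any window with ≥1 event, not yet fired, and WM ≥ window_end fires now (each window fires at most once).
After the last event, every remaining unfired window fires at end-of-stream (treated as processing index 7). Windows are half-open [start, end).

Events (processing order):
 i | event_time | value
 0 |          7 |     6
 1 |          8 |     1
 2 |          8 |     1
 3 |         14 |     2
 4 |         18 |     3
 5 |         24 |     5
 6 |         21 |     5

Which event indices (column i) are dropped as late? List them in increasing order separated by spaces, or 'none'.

i=0 t=7 v=6: → [6,11),[3,8); WM=4
i=1 t=8 v=1: → [6,11); WM=5
i=2 t=8 v=1: → [6,11); WM=5
i=3 t=14 v=2: → [12,17); WM=11; [3,8) fires=6 [6,11) fires=8
i=4 t=18 v=3: → [18,23),[15,20); WM=15
i=5 t=24 v=5: → [24,29),[21,26); WM=21; [12,17) fires=2 [15,20) fires=3
i=6 t=21 v=5: → [21,26),[18,23); WM=21

none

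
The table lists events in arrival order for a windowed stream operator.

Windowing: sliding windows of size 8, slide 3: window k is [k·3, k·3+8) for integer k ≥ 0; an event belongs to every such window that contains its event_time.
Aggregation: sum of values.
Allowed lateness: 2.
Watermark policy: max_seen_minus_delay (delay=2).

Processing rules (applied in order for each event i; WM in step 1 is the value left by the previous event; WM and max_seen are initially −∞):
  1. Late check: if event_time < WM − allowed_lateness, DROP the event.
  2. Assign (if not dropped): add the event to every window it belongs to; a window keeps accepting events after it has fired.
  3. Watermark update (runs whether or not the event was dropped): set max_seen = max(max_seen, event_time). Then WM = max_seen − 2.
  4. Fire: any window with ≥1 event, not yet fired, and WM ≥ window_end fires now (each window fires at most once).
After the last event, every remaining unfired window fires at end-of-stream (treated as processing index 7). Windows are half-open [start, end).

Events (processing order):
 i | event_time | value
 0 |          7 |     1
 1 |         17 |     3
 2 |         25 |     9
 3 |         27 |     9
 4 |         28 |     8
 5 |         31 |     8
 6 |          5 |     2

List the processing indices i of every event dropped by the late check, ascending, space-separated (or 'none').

i=0 t=7 v=1: → [6,14),[3,11),[0,8); WM=5
i=1 t=17 v=3: → [15,23),[12,20); WM=15; [0,8) fires=1 [3,11) fires=1 [6,14) fires=1
i=2 t=25 v=9: → [24,32),[21,29),[18,26); WM=23; [12,20) fires=3 [15,23) fires=3
i=3 t=27 v=9: → [27,35),[24,32),[21,29); WM=25
i=4 t=28 v=8: → [27,35),[24,32),[21,29); WM=26; [18,26) fires=9
i=5 t=31 v=8: → [30,38),[27,35),[24,32); WM=29; [21,29) fires=26
i=6 t=5 v=2: DROP (t<29-2); WM=29

6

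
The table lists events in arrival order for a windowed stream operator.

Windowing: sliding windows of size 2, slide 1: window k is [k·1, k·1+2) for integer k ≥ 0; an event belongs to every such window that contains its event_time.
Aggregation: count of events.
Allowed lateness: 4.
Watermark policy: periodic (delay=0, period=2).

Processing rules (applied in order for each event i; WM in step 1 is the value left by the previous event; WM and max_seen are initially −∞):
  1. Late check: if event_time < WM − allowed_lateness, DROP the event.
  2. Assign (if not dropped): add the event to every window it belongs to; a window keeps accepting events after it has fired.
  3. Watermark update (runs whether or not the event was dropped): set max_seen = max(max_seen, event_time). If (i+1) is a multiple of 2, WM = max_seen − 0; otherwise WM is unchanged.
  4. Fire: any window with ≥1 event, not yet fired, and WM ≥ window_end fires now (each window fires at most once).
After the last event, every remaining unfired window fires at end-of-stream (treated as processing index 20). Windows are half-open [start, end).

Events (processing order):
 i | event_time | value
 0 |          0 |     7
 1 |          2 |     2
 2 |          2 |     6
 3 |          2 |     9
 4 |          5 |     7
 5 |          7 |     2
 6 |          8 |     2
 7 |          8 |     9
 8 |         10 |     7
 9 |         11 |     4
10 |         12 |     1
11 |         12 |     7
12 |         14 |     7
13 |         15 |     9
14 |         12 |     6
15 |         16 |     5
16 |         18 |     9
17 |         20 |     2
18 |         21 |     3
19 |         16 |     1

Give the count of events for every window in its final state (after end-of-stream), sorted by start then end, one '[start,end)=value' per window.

[0,2)=1 [1,3)=3 [2,4)=3 [4,6)=1 [5,7)=1 [6,8)=1 [7,9)=3 [8,10)=2 [9,11)=1 [10,12)=2 [11,13)=4 [12,14)=3 [13,15)=1 [14,16)=2 [15,17)=3 [16,18)=2 [17,19)=1 [18,20)=1 [19,21)=1 [20,22)=2 [21,23)=1

i=0 t=0 v=7: → [0,2); WM=−∞
i=1 t=2 v=2: → [2,4),[1,3); WM=2; [0,2) fires=1
i=2 t=2 v=6: → [2,4),[1,3); WM=2
i=3 t=2 v=9: → [2,4),[1,3); WM=2
i=4 t=5 v=7: → [5,7),[4,6); WM=2
i=5 t=7 v=2: → [7,9),[6,8); WM=7; [1,3) fires=3 [2,4) fires=3 [4,6) fires=1 [5,7) fires=1
i=6 t=8 v=2: → [8,10),[7,9); WM=7
i=7 t=8 v=9: → [8,10),[7,9); WM=8; [6,8) fires=1
i=8 t=10 v=7: → [10,12),[9,11); WM=8
i=9 t=11 v=4: → [11,13),[10,12); WM=11; [7,9) fires=3 [8,10) fires=2 [9,11) fires=1
i=10 t=12 v=1: → [12,14),[11,13); WM=11
i=11 t=12 v=7: → [12,14),[11,13); WM=12; [10,12) fires=2
i=12 t=14 v=7: → [14,16),[13,15); WM=12
i=13 t=15 v=9: → [15,17),[14,16); WM=15; [11,13) fires=3 [12,14) fires=2 [13,15) fires=1
i=14 t=12 v=6: → [12,14),[11,13); WM=15
i=15 t=16 v=5: → [16,18),[15,17); WM=16; [14,16) fires=2
i=16 t=18 v=9: → [18,20),[17,19); WM=16
i=17 t=20 v=2: → [20,22),[19,21); WM=20; [15,17) fires=2 [16,18) fires=1 [17,19) fires=1 [18,20) fires=1
i=18 t=21 v=3: → [21,23),[20,22); WM=20
i=19 t=16 v=1: → [16,18),[15,17); WM=21; [19,21) fires=1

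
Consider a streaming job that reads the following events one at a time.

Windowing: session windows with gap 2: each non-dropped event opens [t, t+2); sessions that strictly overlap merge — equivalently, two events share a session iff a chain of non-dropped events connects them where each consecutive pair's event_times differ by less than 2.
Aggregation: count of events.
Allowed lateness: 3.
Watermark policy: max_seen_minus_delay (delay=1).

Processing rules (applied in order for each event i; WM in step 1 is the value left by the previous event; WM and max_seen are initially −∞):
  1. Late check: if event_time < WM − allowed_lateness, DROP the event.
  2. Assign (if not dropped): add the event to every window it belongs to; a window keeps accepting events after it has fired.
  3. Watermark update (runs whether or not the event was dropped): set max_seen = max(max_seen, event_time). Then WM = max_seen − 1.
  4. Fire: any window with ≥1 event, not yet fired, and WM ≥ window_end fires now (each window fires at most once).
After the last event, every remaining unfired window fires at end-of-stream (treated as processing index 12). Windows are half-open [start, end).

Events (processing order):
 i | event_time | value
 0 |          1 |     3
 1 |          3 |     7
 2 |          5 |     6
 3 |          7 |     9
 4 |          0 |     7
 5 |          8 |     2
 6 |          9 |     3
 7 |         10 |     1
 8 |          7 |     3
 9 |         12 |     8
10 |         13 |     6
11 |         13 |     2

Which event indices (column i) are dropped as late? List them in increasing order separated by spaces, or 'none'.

4

i=0 t=1 v=3: → [1,3); WM=0
i=1 t=3 v=7: → [3,5); WM=2
i=2 t=5 v=6: → [5,7); WM=4
i=3 t=7 v=9: → [7,9); WM=6
i=4 t=0 v=7: DROP (t<6-3); WM=6
i=5 t=8 v=2: → [7,10); WM=7
i=6 t=9 v=3: → [7,11); WM=8
i=7 t=10 v=1: → [7,12); WM=9
i=8 t=7 v=3: → [7,12); WM=9
i=9 t=12 v=8: → [12,14); WM=11
i=10 t=13 v=6: → [12,15); WM=12
i=11 t=13 v=2: → [12,15); WM=12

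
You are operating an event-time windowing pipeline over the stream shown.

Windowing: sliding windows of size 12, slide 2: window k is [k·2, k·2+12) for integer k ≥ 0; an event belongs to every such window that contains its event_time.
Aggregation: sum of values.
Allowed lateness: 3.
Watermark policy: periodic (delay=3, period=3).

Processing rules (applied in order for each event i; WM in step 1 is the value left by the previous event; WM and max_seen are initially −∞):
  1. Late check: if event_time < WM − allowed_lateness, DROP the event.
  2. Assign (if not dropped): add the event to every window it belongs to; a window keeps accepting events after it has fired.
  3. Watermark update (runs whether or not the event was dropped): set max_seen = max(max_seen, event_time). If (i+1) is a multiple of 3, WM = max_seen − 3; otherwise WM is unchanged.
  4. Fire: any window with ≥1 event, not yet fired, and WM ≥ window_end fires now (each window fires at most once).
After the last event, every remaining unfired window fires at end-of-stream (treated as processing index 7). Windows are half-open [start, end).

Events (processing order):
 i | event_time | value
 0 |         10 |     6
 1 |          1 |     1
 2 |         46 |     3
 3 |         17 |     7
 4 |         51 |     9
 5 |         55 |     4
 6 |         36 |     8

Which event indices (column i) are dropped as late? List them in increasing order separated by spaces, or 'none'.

i=0 t=10 v=6: → [10,22),[8,20),[6,18),[4,16),[2,14),[0,12); WM=−∞
i=1 t=1 v=1: → [0,12); WM=−∞
i=2 t=46 v=3: → [46,58),[44,56),[42,54),[40,52),[38,50),[36,48); WM=43; [0,12) fires=7 [2,14) fires=6 [4,16) fires=6 [6,18) fires=6 [8,20) fires=6 [10,22) fires=6
i=3 t=17 v=7: DROP (t<43-3); WM=43
i=4 t=51 v=9: → [50,62),[48,60),[46,58),[44,56),[42,54),[40,52); WM=43
i=5 t=55 v=4: → [54,66),[52,64),[50,62),[48,60),[46,58),[44,56); WM=52; [36,48) fires=3 [38,50) fires=3 [40,52) fires=12
i=6 t=36 v=8: DROP (t<52-3); WM=52

3 6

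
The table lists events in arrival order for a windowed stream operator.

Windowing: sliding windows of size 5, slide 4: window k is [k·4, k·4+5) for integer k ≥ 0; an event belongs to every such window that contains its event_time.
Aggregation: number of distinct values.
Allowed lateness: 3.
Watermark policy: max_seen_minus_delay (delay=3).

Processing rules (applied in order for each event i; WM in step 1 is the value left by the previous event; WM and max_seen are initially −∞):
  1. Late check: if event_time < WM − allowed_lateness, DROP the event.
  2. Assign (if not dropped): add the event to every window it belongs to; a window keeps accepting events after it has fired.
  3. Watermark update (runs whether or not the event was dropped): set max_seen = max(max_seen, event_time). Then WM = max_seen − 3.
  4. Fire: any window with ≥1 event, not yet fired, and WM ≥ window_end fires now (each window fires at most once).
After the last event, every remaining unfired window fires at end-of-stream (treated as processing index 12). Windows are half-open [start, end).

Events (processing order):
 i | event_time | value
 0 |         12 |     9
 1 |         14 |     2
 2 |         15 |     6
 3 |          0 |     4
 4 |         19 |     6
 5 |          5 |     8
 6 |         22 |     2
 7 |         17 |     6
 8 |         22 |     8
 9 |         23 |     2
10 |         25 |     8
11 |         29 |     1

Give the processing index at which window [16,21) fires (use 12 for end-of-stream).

i=0 t=12 v=9: → [12,17),[8,13); WM=9
i=1 t=14 v=2: → [12,17); WM=11
i=2 t=15 v=6: → [12,17); WM=12
i=3 t=0 v=4: DROP (t<12-3); WM=12
i=4 t=19 v=6: → [16,21); WM=16; [8,13) fires=1
i=5 t=5 v=8: DROP (t<16-3); WM=16
i=6 t=22 v=2: → [20,25); WM=19; [12,17) fires=3
i=7 t=17 v=6: → [16,21); WM=19
i=8 t=22 v=8: → [20,25); WM=19
i=9 t=23 v=2: → [20,25); WM=20
i=10 t=25 v=8: → [24,29); WM=22; [16,21) fires=1
i=11 t=29 v=1: → [28,33); WM=26; [20,25) fires=2

10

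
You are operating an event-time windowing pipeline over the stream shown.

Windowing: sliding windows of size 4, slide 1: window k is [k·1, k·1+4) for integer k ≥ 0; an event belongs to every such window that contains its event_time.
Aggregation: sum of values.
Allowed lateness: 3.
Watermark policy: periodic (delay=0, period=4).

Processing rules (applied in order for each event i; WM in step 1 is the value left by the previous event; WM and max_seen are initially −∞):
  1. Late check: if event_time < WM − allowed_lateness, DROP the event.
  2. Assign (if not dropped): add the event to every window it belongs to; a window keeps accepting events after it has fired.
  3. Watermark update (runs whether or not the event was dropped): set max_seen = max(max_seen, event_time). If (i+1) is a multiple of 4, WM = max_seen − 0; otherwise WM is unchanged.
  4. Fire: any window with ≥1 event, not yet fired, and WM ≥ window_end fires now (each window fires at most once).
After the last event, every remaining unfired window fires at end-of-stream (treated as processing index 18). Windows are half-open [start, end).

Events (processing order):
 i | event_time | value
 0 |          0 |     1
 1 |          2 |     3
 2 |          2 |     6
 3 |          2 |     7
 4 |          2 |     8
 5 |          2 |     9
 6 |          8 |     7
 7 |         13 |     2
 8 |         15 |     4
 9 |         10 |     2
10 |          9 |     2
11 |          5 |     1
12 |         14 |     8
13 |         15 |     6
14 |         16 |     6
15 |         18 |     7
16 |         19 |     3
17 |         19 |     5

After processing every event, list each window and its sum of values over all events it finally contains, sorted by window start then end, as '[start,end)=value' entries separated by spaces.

[0,4)=34 [1,5)=33 [2,6)=33 [5,9)=7 [6,10)=7 [7,11)=9 [8,12)=9 [9,13)=2 [10,14)=4 [11,15)=10 [12,16)=20 [13,17)=26 [14,18)=24 [15,19)=23 [16,20)=21 [17,21)=15 [18,22)=15 [19,23)=8

i=0 t=0 v=1: → [0,4); WM=−∞
i=1 t=2 v=3: → [2,6),[1,5),[0,4); WM=−∞
i=2 t=2 v=6: → [2,6),[1,5),[0,4); WM=−∞
i=3 t=2 v=7: → [2,6),[1,5),[0,4); WM=2
i=4 t=2 v=8: → [2,6),[1,5),[0,4); WM=2
i=5 t=2 v=9: → [2,6),[1,5),[0,4); WM=2
i=6 t=8 v=7: → [8,12),[7,11),[6,10),[5,9); WM=2
i=7 t=13 v=2: → [13,17),[12,16),[11,15),[10,14); WM=13; [0,4) fires=34 [1,5) fires=33 [2,6) fires=33 [5,9) fires=7 [6,10) fires=7 [7,11) fires=7 [8,12) fires=7
i=8 t=15 v=4: → [15,19),[14,18),[13,17),[12,16); WM=13
i=9 t=10 v=2: → [10,14),[9,13),[8,12),[7,11); WM=13; [9,13) fires=2
i=10 t=9 v=2: DROP (t<13-3); WM=13
i=11 t=5 v=1: DROP (t<13-3); WM=15; [10,14) fires=4 [11,15) fires=2
i=12 t=14 v=8: → [14,18),[13,17),[12,16),[11,15); WM=15
i=13 t=15 v=6: → [15,19),[14,18),[13,17),[12,16); WM=15
i=14 t=16 v=6: → [16,20),[15,19),[14,18),[13,17); WM=15
i=15 t=18 v=7: → [18,22),[17,21),[16,20),[15,19); WM=18; [12,16) fires=20 [13,17) fires=26 [14,18) fires=24
i=16 t=19 v=3: → [19,23),[18,22),[17,21),[16,20); WM=18
i=17 t=19 v=5: → [19,23),[18,22),[17,21),[16,20); WM=18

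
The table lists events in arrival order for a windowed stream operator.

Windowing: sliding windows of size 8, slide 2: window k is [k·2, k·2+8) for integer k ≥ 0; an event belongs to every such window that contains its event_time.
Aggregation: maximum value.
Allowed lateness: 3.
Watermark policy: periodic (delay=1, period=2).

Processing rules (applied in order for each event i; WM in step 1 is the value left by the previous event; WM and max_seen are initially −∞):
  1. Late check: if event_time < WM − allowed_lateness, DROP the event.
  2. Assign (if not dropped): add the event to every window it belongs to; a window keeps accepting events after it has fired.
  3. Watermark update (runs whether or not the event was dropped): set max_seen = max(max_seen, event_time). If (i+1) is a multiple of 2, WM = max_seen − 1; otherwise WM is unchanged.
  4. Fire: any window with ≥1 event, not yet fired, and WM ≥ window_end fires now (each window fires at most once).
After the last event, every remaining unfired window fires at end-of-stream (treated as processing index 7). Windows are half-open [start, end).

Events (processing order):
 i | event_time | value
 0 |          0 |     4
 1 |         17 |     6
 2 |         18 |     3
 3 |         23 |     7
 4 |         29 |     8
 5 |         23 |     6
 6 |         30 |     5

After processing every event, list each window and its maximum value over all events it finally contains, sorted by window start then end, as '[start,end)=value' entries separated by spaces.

[0,8)=4 [10,18)=6 [12,20)=6 [14,22)=6 [16,24)=7 [18,26)=7 [20,28)=7 [22,30)=8 [24,32)=8 [26,34)=8 [28,36)=8 [30,38)=5

i=0 t=0 v=4: → [0,8); WM=−∞
i=1 t=17 v=6: → [16,24),[14,22),[12,20),[10,18); WM=16; [0,8) fires=4
i=2 t=18 v=3: → [18,26),[16,24),[14,22),[12,20); WM=16
i=3 t=23 v=7: → [22,30),[20,28),[18,26),[16,24); WM=22; [10,18) fires=6 [12,20) fires=6 [14,22) fires=6
i=4 t=29 v=8: → [28,36),[26,34),[24,32),[22,30); WM=22
i=5 t=23 v=6: → [22,30),[20,28),[18,26),[16,24); WM=28; [16,24) fires=7 [18,26) fires=7 [20,28) fires=7
i=6 t=30 v=5: → [30,38),[28,36),[26,34),[24,32); WM=28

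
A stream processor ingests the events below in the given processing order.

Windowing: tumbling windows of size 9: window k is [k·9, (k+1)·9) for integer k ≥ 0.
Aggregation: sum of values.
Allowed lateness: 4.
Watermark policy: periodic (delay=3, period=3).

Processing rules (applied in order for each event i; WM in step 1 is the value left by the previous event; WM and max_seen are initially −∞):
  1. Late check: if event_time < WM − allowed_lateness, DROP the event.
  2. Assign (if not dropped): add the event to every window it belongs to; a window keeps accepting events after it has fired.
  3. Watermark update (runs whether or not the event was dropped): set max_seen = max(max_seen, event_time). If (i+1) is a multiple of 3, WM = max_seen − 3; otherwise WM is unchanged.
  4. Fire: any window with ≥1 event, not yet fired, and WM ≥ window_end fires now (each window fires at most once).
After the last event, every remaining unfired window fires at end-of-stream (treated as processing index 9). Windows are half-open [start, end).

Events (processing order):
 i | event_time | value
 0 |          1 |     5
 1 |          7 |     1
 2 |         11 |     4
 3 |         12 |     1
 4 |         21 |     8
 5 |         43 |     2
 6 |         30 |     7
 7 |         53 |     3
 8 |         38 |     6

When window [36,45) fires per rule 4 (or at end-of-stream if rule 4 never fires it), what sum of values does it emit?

i=0 t=1 v=5: → [0,9); WM=−∞
i=1 t=7 v=1: → [0,9); WM=−∞
i=2 t=11 v=4: → [9,18); WM=8
i=3 t=12 v=1: → [9,18); WM=8
i=4 t=21 v=8: → [18,27); WM=8
i=5 t=43 v=2: → [36,45); WM=40; [0,9) fires=6 [9,18) fires=5 [18,27) fires=8
i=6 t=30 v=7: DROP (t<40-4); WM=40
i=7 t=53 v=3: → [45,54); WM=40
i=8 t=38 v=6: → [36,45); WM=50; [36,45) fires=8

8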